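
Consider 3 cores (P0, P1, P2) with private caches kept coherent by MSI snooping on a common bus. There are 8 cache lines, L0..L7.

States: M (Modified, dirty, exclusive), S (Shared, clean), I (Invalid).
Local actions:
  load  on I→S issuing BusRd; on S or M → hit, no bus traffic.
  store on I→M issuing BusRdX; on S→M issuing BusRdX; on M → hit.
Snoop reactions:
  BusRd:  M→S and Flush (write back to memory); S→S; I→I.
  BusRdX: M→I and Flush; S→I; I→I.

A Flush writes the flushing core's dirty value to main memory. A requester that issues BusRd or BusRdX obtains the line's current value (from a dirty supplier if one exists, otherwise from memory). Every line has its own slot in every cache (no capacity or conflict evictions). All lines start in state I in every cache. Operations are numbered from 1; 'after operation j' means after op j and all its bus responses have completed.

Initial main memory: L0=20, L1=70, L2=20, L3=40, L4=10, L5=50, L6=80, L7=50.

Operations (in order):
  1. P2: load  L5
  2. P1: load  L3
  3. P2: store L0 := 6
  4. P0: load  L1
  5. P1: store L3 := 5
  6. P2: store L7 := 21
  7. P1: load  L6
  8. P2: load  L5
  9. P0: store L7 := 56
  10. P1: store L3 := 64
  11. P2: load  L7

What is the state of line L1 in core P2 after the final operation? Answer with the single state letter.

state = I

1. P2: load  L5  bus=[BusRd]  L5: P0=I P1=I P2=S  mem[L5]=50
2. P1: load  L3  bus=[BusRd]  L3: P0=I P1=S P2=I  mem[L3]=40
3. P2: store L0 := 6  bus=[BusRdX]  L0: P0=I P1=I P2=M  mem[L0]=20
4. P0: load  L1  bus=[BusRd]  L1: P0=S P1=I P2=I  mem[L1]=70
5. P1: store L3 := 5  bus=[BusRdX]  L3: P0=I P1=M P2=I  mem[L3]=40
6. P2: store L7 := 21  bus=[BusRdX]  L7: P0=I P1=I P2=M  mem[L7]=50
7. P1: load  L6  bus=[BusRd]  L6: P0=I P1=S P2=I  mem[L6]=80
8. P2: load  L5  bus=[-]  L5: P0=I P1=I P2=S  mem[L5]=50
9. P0: store L7 := 56  bus=[BusRdX,Flush]  L7: P0=M P1=I P2=I  mem[L7]=21
10. P1: store L3 := 64  bus=[-]  L3: P0=I P1=M P2=I  mem[L3]=40
11. P2: load  L7  bus=[BusRd,Flush]  L7: P0=S P1=I P2=S  mem[L7]=56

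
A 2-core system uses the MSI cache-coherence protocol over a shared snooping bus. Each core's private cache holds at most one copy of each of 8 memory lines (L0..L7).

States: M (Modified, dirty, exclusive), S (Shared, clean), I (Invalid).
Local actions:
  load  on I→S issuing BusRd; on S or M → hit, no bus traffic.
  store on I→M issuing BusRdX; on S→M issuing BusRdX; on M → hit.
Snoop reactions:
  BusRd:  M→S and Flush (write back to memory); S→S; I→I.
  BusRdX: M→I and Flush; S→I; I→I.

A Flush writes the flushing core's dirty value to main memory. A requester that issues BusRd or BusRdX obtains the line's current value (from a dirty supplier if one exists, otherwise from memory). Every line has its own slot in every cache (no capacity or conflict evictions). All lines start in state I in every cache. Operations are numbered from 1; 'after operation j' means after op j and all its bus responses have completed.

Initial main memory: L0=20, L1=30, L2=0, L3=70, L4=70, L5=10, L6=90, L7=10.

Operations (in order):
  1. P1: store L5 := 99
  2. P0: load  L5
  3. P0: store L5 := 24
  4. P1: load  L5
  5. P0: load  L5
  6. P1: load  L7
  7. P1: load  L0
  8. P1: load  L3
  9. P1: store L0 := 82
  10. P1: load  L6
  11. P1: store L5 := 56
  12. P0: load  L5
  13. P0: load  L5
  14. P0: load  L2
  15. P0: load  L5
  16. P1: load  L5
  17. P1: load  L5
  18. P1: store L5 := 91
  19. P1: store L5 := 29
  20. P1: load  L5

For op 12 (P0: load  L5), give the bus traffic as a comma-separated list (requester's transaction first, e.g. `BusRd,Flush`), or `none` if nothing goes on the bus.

step 1: P1: store L5 := 99  ⟶  IM  (L5)  txn=BusRdX  M[L5]=10
step 2: P0: load  L5  ⟶  SS  (L5)  txn=BusRd+Flush  M[L5]=99
step 3: P0: store L5 := 24  ⟶  MI  (L5)  txn=BusRdX  M[L5]=99
step 4: P1: load  L5  ⟶  SS  (L5)  txn=BusRd+Flush  M[L5]=24
step 5: P0: load  L5  ⟶  SS  (L5)  txn=∅  M[L5]=24
step 6: P1: load  L7  ⟶  IS  (L7)  txn=BusRd  M[L7]=10
step 7: P1: load  L0  ⟶  IS  (L0)  txn=BusRd  M[L0]=20
step 8: P1: load  L3  ⟶  IS  (L3)  txn=BusRd  M[L3]=70
step 9: P1: store L0 := 82  ⟶  IM  (L0)  txn=BusRdX  M[L0]=20
step 10: P1: load  L6  ⟶  IS  (L6)  txn=BusRd  M[L6]=90
step 11: P1: store L5 := 56  ⟶  IM  (L5)  txn=BusRdX  M[L5]=24
step 12: P0: load  L5  ⟶  SS  (L5)  txn=BusRd+Flush  M[L5]=56
step 13: P0: load  L5  ⟶  SS  (L5)  txn=∅  M[L5]=56
step 14: P0: load  L2  ⟶  SI  (L2)  txn=BusRd  M[L2]=0
step 15: P0: load  L5  ⟶  SS  (L5)  txn=∅  M[L5]=56
step 16: P1: load  L5  ⟶  SS  (L5)  txn=∅  M[L5]=56
step 17: P1: load  L5  ⟶  SS  (L5)  txn=∅  M[L5]=56
step 18: P1: store L5 := 91  ⟶  IM  (L5)  txn=BusRdX  M[L5]=56
step 19: P1: store L5 := 29  ⟶  IM  (L5)  txn=∅  M[L5]=56
step 20: P1: load  L5  ⟶  IM  (L5)  txn=∅  M[L5]=56

bus = BusRd,Flush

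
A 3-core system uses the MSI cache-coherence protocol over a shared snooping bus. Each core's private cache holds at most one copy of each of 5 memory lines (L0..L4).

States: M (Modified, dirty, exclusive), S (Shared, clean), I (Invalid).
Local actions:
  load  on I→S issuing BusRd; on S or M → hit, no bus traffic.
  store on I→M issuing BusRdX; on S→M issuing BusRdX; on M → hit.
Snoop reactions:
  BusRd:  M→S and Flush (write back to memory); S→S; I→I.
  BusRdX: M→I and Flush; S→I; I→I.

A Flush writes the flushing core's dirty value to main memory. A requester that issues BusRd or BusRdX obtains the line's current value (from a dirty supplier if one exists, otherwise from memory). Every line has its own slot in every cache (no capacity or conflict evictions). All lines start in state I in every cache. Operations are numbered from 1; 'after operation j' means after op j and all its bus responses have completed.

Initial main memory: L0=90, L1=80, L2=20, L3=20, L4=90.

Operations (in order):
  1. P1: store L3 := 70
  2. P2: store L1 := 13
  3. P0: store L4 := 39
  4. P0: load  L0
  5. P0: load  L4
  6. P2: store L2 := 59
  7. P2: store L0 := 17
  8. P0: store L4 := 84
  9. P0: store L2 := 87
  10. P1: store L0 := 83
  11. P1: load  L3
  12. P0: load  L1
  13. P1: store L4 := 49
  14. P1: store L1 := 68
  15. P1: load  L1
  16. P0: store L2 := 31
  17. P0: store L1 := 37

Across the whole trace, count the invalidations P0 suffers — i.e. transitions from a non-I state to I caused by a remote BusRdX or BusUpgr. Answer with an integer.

[1] P1: store L3 := 70 | P0:I, P1:M(70), P2:I | bus: BusRdX
[2] P2: store L1 := 13 | P0:I, P1:I, P2:M(13) | bus: BusRdX
[3] P0: store L4 := 39 | P0:M(39), P1:I, P2:I | bus: BusRdX
[4] P0: load  L0 | P0:S(90), P1:I, P2:I | bus: BusRd
[5] P0: load  L4 | P0:M(39), P1:I, P2:I | bus: none
[6] P2: store L2 := 59 | P0:I, P1:I, P2:M(59) | bus: BusRdX
[7] P2: store L0 := 17 | P0:I, P1:I, P2:M(17) | bus: BusRdX
[8] P0: store L4 := 84 | P0:M(84), P1:I, P2:I | bus: none
[9] P0: store L2 := 87 | P0:M(87), P1:I, P2:I | bus: BusRdX,Flush
[10] P1: store L0 := 83 | P0:I, P1:M(83), P2:I | bus: BusRdX,Flush
[11] P1: load  L3 | P0:I, P1:M(70), P2:I | bus: none
[12] P0: load  L1 | P0:S(13), P1:I, P2:S(13) | bus: BusRd,Flush
[13] P1: store L4 := 49 | P0:I, P1:M(49), P2:I | bus: BusRdX,Flush
[14] P1: store L1 := 68 | P0:I, P1:M(68), P2:I | bus: BusRdX
[15] P1: load  L1 | P0:I, P1:M(68), P2:I | bus: none
[16] P0: store L2 := 31 | P0:M(31), P1:I, P2:I | bus: none
[17] P0: store L1 := 37 | P0:M(37), P1:I, P2:I | bus: BusRdX,Flush

invalidations = 3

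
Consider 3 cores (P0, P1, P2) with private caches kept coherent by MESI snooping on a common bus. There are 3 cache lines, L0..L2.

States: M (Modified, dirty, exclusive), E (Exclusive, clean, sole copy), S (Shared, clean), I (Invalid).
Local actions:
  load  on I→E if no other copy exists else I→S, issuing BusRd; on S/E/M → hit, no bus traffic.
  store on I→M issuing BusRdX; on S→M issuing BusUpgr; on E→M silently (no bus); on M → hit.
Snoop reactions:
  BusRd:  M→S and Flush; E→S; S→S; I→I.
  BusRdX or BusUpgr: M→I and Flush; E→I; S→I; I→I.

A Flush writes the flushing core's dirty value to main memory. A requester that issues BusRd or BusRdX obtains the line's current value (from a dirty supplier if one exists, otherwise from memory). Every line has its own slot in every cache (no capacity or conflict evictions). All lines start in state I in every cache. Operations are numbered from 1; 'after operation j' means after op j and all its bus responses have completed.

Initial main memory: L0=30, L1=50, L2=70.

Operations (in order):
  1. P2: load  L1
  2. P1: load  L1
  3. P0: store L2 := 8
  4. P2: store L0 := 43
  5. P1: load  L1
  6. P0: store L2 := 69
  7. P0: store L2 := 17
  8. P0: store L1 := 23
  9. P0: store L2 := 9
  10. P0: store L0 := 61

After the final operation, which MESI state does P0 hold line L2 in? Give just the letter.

state = M

  op1 P2: load  L1 → I/I/E on L1; bus BusRd; mem=50
  op2 P1: load  L1 → I/S/S on L1; bus BusRd; mem=50
  op3 P0: store L2 := 8 → M/I/I on L2; bus BusRdX; mem=70
  op4 P2: store L0 := 43 → I/I/M on L0; bus BusRdX; mem=30
  op5 P1: load  L1 → I/S/S on L1; bus (none); mem=50
  op6 P0: store L2 := 69 → M/I/I on L2; bus (none); mem=70
  op7 P0: store L2 := 17 → M/I/I on L2; bus (none); mem=70
  op8 P0: store L1 := 23 → M/I/I on L1; bus BusRdX; mem=50
  op9 P0: store L2 := 9 → M/I/I on L2; bus (none); mem=70
  op10 P0: store L0 := 61 → M/I/I on L0; bus BusRdX Flush; mem=43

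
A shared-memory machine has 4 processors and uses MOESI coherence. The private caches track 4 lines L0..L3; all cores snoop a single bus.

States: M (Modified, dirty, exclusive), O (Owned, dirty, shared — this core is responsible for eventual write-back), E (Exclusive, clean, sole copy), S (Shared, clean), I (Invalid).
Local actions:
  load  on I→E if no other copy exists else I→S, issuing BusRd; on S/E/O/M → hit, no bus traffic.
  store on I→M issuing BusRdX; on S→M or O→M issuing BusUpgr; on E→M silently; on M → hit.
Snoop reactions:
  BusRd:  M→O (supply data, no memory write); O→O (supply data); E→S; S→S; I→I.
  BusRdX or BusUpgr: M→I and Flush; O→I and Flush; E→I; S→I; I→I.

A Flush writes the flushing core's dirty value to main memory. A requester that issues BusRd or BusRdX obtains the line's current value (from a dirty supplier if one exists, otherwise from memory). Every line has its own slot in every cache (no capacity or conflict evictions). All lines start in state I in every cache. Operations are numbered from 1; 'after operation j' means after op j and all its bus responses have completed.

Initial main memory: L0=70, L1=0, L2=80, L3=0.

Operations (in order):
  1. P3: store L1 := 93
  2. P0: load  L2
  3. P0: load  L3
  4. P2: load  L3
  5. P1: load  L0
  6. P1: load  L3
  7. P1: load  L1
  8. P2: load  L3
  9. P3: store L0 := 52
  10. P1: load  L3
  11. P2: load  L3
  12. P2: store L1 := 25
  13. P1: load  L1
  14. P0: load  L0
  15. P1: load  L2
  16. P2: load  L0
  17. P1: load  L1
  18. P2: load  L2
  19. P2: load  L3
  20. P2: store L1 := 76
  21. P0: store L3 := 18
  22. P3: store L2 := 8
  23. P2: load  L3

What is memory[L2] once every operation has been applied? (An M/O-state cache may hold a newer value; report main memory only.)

  op1 P3: store L1 := 93 → I/I/I/M on L1; bus BusRdX; mem=0
  op2 P0: load  L2 → E/I/I/I on L2; bus BusRd; mem=80
  op3 P0: load  L3 → E/I/I/I on L3; bus BusRd; mem=0
  op4 P2: load  L3 → S/I/S/I on L3; bus BusRd; mem=0
  op5 P1: load  L0 → I/E/I/I on L0; bus BusRd; mem=70
  op6 P1: load  L3 → S/S/S/I on L3; bus BusRd; mem=0
  op7 P1: load  L1 → I/S/I/O on L1; bus BusRd; mem=0
  op8 P2: load  L3 → S/S/S/I on L3; bus (none); mem=0
  op9 P3: store L0 := 52 → I/I/I/M on L0; bus BusRdX; mem=70
  op10 P1: load  L3 → S/S/S/I on L3; bus (none); mem=0
  op11 P2: load  L3 → S/S/S/I on L3; bus (none); mem=0
  op12 P2: store L1 := 25 → I/I/M/I on L1; bus BusRdX Flush; mem=93
  op13 P1: load  L1 → I/S/O/I on L1; bus BusRd; mem=93
  op14 P0: load  L0 → S/I/I/O on L0; bus BusRd; mem=70
  op15 P1: load  L2 → S/S/I/I on L2; bus BusRd; mem=80
  op16 P2: load  L0 → S/I/S/O on L0; bus BusRd; mem=70
  op17 P1: load  L1 → I/S/O/I on L1; bus (none); mem=93
  op18 P2: load  L2 → S/S/S/I on L2; bus BusRd; mem=80
  op19 P2: load  L3 → S/S/S/I on L3; bus (none); mem=0
  op20 P2: store L1 := 76 → I/I/M/I on L1; bus BusUpgr; mem=93
  op21 P0: store L3 := 18 → M/I/I/I on L3; bus BusUpgr; mem=0
  op22 P3: store L2 := 8 → I/I/I/M on L2; bus BusRdX; mem=80
  op23 P2: load  L3 → O/I/S/I on L3; bus BusRd; mem=0

memory[L2] = 80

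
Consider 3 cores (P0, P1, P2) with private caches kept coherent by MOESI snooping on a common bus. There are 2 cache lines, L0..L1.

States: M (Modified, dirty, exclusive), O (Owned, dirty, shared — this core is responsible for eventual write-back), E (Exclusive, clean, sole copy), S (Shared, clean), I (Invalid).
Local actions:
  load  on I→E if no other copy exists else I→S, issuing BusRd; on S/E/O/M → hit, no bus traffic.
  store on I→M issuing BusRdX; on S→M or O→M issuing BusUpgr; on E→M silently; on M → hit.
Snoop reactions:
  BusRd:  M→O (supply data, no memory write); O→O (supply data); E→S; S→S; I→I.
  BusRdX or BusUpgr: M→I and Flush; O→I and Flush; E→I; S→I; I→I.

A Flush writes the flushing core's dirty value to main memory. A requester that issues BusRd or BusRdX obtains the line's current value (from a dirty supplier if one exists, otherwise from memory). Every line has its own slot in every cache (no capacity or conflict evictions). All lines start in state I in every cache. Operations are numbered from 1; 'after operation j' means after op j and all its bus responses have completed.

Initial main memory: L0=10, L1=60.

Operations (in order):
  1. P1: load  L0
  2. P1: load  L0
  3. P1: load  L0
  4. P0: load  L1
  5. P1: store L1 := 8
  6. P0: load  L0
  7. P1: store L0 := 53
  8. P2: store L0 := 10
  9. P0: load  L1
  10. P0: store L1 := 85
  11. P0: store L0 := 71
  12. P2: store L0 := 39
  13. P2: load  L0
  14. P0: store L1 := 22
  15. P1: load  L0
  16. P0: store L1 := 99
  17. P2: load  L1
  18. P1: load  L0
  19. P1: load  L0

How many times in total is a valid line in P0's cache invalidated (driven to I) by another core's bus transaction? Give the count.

1. P1: load  L0  bus=[BusRd]  L0: P0=I P1=E P2=I  mem[L0]=10
2. P1: load  L0  bus=[-]  L0: P0=I P1=E P2=I  mem[L0]=10
3. P1: load  L0  bus=[-]  L0: P0=I P1=E P2=I  mem[L0]=10
4. P0: load  L1  bus=[BusRd]  L1: P0=E P1=I P2=I  mem[L1]=60
5. P1: store L1 := 8  bus=[BusRdX]  L1: P0=I P1=M P2=I  mem[L1]=60
6. P0: load  L0  bus=[BusRd]  L0: P0=S P1=S P2=I  mem[L0]=10
7. P1: store L0 := 53  bus=[BusUpgr]  L0: P0=I P1=M P2=I  mem[L0]=10
8. P2: store L0 := 10  bus=[BusRdX,Flush]  L0: P0=I P1=I P2=M  mem[L0]=53
9. P0: load  L1  bus=[BusRd]  L1: P0=S P1=O P2=I  mem[L1]=60
10. P0: store L1 := 85  bus=[BusUpgr,Flush]  L1: P0=M P1=I P2=I  mem[L1]=8
11. P0: store L0 := 71  bus=[BusRdX,Flush]  L0: P0=M P1=I P2=I  mem[L0]=10
12. P2: store L0 := 39  bus=[BusRdX,Flush]  L0: P0=I P1=I P2=M  mem[L0]=71
13. P2: load  L0  bus=[-]  L0: P0=I P1=I P2=M  mem[L0]=71
14. P0: store L1 := 22  bus=[-]  L1: P0=M P1=I P2=I  mem[L1]=8
15. P1: load  L0  bus=[BusRd]  L0: P0=I P1=S P2=O  mem[L0]=71
16. P0: store L1 := 99  bus=[-]  L1: P0=M P1=I P2=I  mem[L1]=8
17. P2: load  L1  bus=[BusRd]  L1: P0=O P1=I P2=S  mem[L1]=8
18. P1: load  L0  bus=[-]  L0: P0=I P1=S P2=O  mem[L0]=71
19. P1: load  L0  bus=[-]  L0: P0=I P1=S P2=O  mem[L0]=71

invalidations = 3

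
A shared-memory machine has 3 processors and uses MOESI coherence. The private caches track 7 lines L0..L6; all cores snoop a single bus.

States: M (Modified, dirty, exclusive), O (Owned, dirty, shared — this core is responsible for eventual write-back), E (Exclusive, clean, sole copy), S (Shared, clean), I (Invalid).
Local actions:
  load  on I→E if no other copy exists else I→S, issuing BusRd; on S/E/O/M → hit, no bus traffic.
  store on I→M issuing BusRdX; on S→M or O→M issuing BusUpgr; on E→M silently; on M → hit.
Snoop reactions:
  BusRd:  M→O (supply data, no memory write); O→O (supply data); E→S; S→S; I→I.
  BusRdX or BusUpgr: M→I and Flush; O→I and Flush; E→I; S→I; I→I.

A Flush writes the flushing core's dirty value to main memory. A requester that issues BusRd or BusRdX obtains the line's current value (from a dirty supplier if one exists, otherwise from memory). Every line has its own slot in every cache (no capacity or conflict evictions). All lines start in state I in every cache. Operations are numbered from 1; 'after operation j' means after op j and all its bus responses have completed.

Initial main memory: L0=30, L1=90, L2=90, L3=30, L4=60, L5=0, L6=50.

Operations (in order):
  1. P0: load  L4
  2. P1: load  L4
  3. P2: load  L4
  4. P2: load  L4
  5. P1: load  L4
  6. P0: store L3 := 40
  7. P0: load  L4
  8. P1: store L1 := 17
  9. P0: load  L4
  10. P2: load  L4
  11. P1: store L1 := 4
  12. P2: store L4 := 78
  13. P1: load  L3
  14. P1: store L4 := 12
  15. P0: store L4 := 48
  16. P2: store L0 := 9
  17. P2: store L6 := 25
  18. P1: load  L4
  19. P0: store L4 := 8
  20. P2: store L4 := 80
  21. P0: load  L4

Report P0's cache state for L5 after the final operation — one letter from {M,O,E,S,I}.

state = I

[1] P0: load  L4 | P0:E(60), P1:I, P2:I | bus: BusRd
[2] P1: load  L4 | P0:S(60), P1:S(60), P2:I | bus: BusRd
[3] P2: load  L4 | P0:S(60), P1:S(60), P2:S(60) | bus: BusRd
[4] P2: load  L4 | P0:S(60), P1:S(60), P2:S(60) | bus: none
[5] P1: load  L4 | P0:S(60), P1:S(60), P2:S(60) | bus: none
[6] P0: store L3 := 40 | P0:M(40), P1:I, P2:I | bus: BusRdX
[7] P0: load  L4 | P0:S(60), P1:S(60), P2:S(60) | bus: none
[8] P1: store L1 := 17 | P0:I, P1:M(17), P2:I | bus: BusRdX
[9] P0: load  L4 | P0:S(60), P1:S(60), P2:S(60) | bus: none
[10] P2: load  L4 | P0:S(60), P1:S(60), P2:S(60) | bus: none
[11] P1: store L1 := 4 | P0:I, P1:M(4), P2:I | bus: none
[12] P2: store L4 := 78 | P0:I, P1:I, P2:M(78) | bus: BusUpgr
[13] P1: load  L3 | P0:O(40), P1:S(40), P2:I | bus: BusRd
[14] P1: store L4 := 12 | P0:I, P1:M(12), P2:I | bus: BusRdX,Flush
[15] P0: store L4 := 48 | P0:M(48), P1:I, P2:I | bus: BusRdX,Flush
[16] P2: store L0 := 9 | P0:I, P1:I, P2:M(9) | bus: BusRdX
[17] P2: store L6 := 25 | P0:I, P1:I, P2:M(25) | bus: BusRdX
[18] P1: load  L4 | P0:O(48), P1:S(48), P2:I | bus: BusRd
[19] P0: store L4 := 8 | P0:M(8), P1:I, P2:I | bus: BusUpgr
[20] P2: store L4 := 80 | P0:I, P1:I, P2:M(80) | bus: BusRdX,Flush
[21] P0: load  L4 | P0:S(80), P1:I, P2:O(80) | bus: BusRd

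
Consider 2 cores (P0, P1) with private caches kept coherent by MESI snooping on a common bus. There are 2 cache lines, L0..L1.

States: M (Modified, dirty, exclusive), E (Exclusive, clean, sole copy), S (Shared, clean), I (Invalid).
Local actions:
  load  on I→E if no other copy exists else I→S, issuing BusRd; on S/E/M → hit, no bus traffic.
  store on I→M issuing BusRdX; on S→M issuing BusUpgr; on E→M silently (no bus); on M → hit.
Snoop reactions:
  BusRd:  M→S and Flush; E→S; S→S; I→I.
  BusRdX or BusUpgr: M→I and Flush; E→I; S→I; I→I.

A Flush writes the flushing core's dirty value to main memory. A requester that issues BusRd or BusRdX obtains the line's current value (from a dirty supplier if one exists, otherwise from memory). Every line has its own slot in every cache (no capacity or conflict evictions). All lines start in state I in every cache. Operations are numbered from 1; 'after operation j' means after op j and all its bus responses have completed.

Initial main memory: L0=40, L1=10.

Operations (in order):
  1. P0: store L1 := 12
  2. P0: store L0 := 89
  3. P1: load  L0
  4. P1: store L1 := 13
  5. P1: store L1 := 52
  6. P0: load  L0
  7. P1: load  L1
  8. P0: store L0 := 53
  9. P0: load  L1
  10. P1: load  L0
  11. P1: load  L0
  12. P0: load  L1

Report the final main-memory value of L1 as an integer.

memory[L1] = 52

  op1 P0: store L1 := 12 → M/I on L1; bus BusRdX; mem=10
  op2 P0: store L0 := 89 → M/I on L0; bus BusRdX; mem=40
  op3 P1: load  L0 → S/S on L0; bus BusRd Flush; mem=89
  op4 P1: store L1 := 13 → I/M on L1; bus BusRdX Flush; mem=12
  op5 P1: store L1 := 52 → I/M on L1; bus (none); mem=12
  op6 P0: load  L0 → S/S on L0; bus (none); mem=89
  op7 P1: load  L1 → I/M on L1; bus (none); mem=12
  op8 P0: store L0 := 53 → M/I on L0; bus BusUpgr; mem=89
  op9 P0: load  L1 → S/S on L1; bus BusRd Flush; mem=52
  op10 P1: load  L0 → S/S on L0; bus BusRd Flush; mem=53
  op11 P1: load  L0 → S/S on L0; bus (none); mem=53
  op12 P0: load  L1 → S/S on L1; bus (none); mem=52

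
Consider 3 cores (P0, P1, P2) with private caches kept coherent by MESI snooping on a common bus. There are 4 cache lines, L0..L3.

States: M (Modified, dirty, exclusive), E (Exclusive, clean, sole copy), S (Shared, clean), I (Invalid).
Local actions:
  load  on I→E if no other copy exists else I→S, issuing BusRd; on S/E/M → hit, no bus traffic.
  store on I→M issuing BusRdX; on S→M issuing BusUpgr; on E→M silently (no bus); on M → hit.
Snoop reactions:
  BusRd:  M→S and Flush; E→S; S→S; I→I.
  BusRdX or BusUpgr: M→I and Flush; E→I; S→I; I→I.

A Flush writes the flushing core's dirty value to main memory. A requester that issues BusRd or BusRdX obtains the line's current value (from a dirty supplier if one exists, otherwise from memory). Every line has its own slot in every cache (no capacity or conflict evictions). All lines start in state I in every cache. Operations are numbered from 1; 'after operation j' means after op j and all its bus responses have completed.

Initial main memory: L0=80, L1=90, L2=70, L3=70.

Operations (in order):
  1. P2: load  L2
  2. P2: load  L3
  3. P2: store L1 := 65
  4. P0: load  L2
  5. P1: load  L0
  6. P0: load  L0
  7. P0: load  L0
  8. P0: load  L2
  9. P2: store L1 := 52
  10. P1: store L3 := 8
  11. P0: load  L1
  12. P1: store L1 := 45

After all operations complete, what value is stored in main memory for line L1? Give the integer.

step 1: P2: load  L2  ⟶  IIE  (L2)  txn=BusRd  M[L2]=70
step 2: P2: load  L3  ⟶  IIE  (L3)  txn=BusRd  M[L3]=70
step 3: P2: store L1 := 65  ⟶  IIM  (L1)  txn=BusRdX  M[L1]=90
step 4: P0: load  L2  ⟶  SIS  (L2)  txn=BusRd  M[L2]=70
step 5: P1: load  L0  ⟶  IEI  (L0)  txn=BusRd  M[L0]=80
step 6: P0: load  L0  ⟶  SSI  (L0)  txn=BusRd  M[L0]=80
step 7: P0: load  L0  ⟶  SSI  (L0)  txn=∅  M[L0]=80
step 8: P0: load  L2  ⟶  SIS  (L2)  txn=∅  M[L2]=70
step 9: P2: store L1 := 52  ⟶  IIM  (L1)  txn=∅  M[L1]=90
step 10: P1: store L3 := 8  ⟶  IMI  (L3)  txn=BusRdX  M[L3]=70
step 11: P0: load  L1  ⟶  SIS  (L1)  txn=BusRd+Flush  M[L1]=52
step 12: P1: store L1 := 45  ⟶  IMI  (L1)  txn=BusRdX  M[L1]=52

memory[L1] = 52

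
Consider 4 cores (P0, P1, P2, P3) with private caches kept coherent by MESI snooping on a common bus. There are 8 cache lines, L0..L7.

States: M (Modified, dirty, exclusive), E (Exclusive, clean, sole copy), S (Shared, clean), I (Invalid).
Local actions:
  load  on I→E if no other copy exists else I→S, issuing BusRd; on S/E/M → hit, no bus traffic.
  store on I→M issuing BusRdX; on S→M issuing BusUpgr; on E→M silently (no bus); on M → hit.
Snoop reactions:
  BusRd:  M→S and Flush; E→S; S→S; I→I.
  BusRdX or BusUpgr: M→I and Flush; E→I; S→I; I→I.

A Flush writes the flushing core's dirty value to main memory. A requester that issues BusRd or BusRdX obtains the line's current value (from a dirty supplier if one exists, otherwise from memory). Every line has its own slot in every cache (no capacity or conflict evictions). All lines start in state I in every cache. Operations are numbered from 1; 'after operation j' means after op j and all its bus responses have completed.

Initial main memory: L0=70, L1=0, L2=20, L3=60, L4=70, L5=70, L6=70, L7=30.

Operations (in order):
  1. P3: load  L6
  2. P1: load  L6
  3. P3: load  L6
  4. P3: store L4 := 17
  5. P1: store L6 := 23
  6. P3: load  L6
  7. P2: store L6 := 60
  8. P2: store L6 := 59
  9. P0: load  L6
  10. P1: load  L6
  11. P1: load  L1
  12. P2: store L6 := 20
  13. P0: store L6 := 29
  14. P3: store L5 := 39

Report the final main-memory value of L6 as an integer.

memory[L6] = 20

step 1: P3: load  L6  ⟶  IIIE  (L6)  txn=BusRd  M[L6]=70
step 2: P1: load  L6  ⟶  ISIS  (L6)  txn=BusRd  M[L6]=70
step 3: P3: load  L6  ⟶  ISIS  (L6)  txn=∅  M[L6]=70
step 4: P3: store L4 := 17  ⟶  IIIM  (L4)  txn=BusRdX  M[L4]=70
step 5: P1: store L6 := 23  ⟶  IMII  (L6)  txn=BusUpgr  M[L6]=70
step 6: P3: load  L6  ⟶  ISIS  (L6)  txn=BusRd+Flush  M[L6]=23
step 7: P2: store L6 := 60  ⟶  IIMI  (L6)  txn=BusRdX  M[L6]=23
step 8: P2: store L6 := 59  ⟶  IIMI  (L6)  txn=∅  M[L6]=23
step 9: P0: load  L6  ⟶  SISI  (L6)  txn=BusRd+Flush  M[L6]=59
step 10: P1: load  L6  ⟶  SSSI  (L6)  txn=BusRd  M[L6]=59
step 11: P1: load  L1  ⟶  IEII  (L1)  txn=BusRd  M[L1]=0
step 12: P2: store L6 := 20  ⟶  IIMI  (L6)  txn=BusUpgr  M[L6]=59
step 13: P0: store L6 := 29  ⟶  MIII  (L6)  txn=BusRdX+Flush  M[L6]=20
step 14: P3: store L5 := 39  ⟶  IIIM  (L5)  txn=BusRdX  M[L5]=70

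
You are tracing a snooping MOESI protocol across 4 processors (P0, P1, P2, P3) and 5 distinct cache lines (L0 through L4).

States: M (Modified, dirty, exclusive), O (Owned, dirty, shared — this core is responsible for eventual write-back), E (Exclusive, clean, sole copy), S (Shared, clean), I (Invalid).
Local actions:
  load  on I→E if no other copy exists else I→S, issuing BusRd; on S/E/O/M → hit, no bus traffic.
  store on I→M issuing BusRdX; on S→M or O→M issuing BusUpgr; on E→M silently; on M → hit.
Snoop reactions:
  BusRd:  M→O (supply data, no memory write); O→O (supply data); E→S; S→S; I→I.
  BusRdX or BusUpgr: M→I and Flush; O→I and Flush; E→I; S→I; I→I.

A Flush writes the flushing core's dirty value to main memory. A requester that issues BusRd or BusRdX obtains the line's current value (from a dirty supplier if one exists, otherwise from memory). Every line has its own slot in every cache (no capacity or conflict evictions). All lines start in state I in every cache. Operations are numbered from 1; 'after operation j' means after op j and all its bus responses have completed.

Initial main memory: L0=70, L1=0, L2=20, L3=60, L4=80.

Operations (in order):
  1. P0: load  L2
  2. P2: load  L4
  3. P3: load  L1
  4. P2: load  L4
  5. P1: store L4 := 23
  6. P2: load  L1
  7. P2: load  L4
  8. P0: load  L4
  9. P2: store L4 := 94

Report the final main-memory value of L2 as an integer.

memory[L2] = 20

1. P0: load  L2  bus=[BusRd]  L2: P0=E P1=I P2=I P3=I  mem[L2]=20
2. P2: load  L4  bus=[BusRd]  L4: P0=I P1=I P2=E P3=I  mem[L4]=80
3. P3: load  L1  bus=[BusRd]  L1: P0=I P1=I P2=I P3=E  mem[L1]=0
4. P2: load  L4  bus=[-]  L4: P0=I P1=I P2=E P3=I  mem[L4]=80
5. P1: store L4 := 23  bus=[BusRdX]  L4: P0=I P1=M P2=I P3=I  mem[L4]=80
6. P2: load  L1  bus=[BusRd]  L1: P0=I P1=I P2=S P3=S  mem[L1]=0
7. P2: load  L4  bus=[BusRd]  L4: P0=I P1=O P2=S P3=I  mem[L4]=80
8. P0: load  L4  bus=[BusRd]  L4: P0=S P1=O P2=S P3=I  mem[L4]=80
9. P2: store L4 := 94  bus=[BusUpgr,Flush]  L4: P0=I P1=I P2=M P3=I  mem[L4]=23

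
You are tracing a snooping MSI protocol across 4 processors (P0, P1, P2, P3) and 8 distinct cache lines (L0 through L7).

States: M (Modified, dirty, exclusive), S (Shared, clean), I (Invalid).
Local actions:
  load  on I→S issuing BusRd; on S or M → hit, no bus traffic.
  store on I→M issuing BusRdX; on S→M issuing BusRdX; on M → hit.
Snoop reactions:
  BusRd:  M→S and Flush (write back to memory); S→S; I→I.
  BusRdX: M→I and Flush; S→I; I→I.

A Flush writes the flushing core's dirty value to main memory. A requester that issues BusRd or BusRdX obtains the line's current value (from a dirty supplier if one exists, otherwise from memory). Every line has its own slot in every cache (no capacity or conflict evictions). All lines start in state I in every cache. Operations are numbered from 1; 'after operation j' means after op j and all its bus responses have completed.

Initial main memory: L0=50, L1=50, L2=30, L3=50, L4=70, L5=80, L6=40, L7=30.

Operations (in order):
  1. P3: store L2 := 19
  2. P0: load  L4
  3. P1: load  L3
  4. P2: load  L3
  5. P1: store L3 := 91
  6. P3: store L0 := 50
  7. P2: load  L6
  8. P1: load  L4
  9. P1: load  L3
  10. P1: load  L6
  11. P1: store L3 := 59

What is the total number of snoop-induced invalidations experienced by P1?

invalidations = 0

step 1: P3: store L2 := 19  ⟶  IIIM  (L2)  txn=BusRdX  M[L2]=30
step 2: P0: load  L4  ⟶  SIII  (L4)  txn=BusRd  M[L4]=70
step 3: P1: load  L3  ⟶  ISII  (L3)  txn=BusRd  M[L3]=50
step 4: P2: load  L3  ⟶  ISSI  (L3)  txn=BusRd  M[L3]=50
step 5: P1: store L3 := 91  ⟶  IMII  (L3)  txn=BusRdX  M[L3]=50
step 6: P3: store L0 := 50  ⟶  IIIM  (L0)  txn=BusRdX  M[L0]=50
step 7: P2: load  L6  ⟶  IISI  (L6)  txn=BusRd  M[L6]=40
step 8: P1: load  L4  ⟶  SSII  (L4)  txn=BusRd  M[L4]=70
step 9: P1: load  L3  ⟶  IMII  (L3)  txn=∅  M[L3]=50
step 10: P1: load  L6  ⟶  ISSI  (L6)  txn=BusRd  M[L6]=40
step 11: P1: store L3 := 59  ⟶  IMII  (L3)  txn=∅  M[L3]=50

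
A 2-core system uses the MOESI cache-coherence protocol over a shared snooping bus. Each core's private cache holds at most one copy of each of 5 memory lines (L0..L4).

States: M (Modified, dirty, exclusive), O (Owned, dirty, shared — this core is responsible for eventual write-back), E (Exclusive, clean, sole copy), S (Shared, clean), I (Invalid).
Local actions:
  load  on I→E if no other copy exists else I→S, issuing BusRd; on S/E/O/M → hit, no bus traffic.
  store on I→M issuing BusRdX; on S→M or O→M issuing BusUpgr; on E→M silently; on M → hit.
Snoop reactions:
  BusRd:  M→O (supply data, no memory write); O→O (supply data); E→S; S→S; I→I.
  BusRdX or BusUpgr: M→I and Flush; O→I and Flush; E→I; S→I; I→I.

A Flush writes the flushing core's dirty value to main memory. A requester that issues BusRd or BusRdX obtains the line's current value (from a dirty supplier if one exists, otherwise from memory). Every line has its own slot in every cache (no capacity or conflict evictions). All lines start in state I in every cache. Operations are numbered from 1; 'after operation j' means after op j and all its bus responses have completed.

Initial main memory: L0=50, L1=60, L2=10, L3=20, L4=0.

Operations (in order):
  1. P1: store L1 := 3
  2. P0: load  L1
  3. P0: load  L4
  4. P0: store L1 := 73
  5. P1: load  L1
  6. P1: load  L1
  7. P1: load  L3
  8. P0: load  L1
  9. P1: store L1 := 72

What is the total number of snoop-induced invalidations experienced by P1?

invalidations = 1

[1] P1: store L1 := 3 | P0:I, P1:M(3) | bus: BusRdX
[2] P0: load  L1 | P0:S(3), P1:O(3) | bus: BusRd
[3] P0: load  L4 | P0:E(0), P1:I | bus: BusRd
[4] P0: store L1 := 73 | P0:M(73), P1:I | bus: BusUpgr,Flush
[5] P1: load  L1 | P0:O(73), P1:S(73) | bus: BusRd
[6] P1: load  L1 | P0:O(73), P1:S(73) | bus: none
[7] P1: load  L3 | P0:I, P1:E(20) | bus: BusRd
[8] P0: load  L1 | P0:O(73), P1:S(73) | bus: none
[9] P1: store L1 := 72 | P0:I, P1:M(72) | bus: BusUpgr,Flush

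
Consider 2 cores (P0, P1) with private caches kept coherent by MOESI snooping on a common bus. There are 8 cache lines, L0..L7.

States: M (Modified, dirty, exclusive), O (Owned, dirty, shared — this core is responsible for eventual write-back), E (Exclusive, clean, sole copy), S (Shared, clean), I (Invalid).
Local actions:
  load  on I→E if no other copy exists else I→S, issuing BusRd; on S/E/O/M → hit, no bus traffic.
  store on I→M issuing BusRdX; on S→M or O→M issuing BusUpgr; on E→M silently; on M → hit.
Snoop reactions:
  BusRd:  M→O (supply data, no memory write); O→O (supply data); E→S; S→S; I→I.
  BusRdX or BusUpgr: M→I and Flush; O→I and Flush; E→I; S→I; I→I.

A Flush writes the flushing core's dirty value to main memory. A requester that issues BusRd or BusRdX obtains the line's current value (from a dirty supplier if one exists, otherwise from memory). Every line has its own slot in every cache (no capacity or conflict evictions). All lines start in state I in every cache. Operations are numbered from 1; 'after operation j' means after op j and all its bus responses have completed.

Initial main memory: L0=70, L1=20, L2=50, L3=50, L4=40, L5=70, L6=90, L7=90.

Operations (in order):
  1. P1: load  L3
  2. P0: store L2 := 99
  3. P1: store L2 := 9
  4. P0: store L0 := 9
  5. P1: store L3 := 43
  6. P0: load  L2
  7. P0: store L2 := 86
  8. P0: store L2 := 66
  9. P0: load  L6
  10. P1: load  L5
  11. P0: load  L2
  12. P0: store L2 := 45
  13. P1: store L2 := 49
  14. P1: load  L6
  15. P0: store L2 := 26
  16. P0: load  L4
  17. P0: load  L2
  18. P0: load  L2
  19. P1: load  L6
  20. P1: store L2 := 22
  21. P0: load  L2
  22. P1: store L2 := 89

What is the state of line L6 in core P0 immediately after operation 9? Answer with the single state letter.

  op1 P1: load  L3 → I/E on L3; bus BusRd; mem=50
  op2 P0: store L2 := 99 → M/I on L2; bus BusRdX; mem=50
  op3 P1: store L2 := 9 → I/M on L2; bus BusRdX Flush; mem=99
  op4 P0: store L0 := 9 → M/I on L0; bus BusRdX; mem=70
  op5 P1: store L3 := 43 → I/M on L3; bus (none); mem=50
  op6 P0: load  L2 → S/O on L2; bus BusRd; mem=99
  op7 P0: store L2 := 86 → M/I on L2; bus BusUpgr Flush; mem=9
  op8 P0: store L2 := 66 → M/I on L2; bus (none); mem=9
  op9 P0: load  L6 → E/I on L6; bus BusRd; mem=90
  op10 P1: load  L5 → I/E on L5; bus BusRd; mem=70
  op11 P0: load  L2 → M/I on L2; bus (none); mem=9
  op12 P0: store L2 := 45 → M/I on L2; bus (none); mem=9
  op13 P1: store L2 := 49 → I/M on L2; bus BusRdX Flush; mem=45
  op14 P1: load  L6 → S/S on L6; bus BusRd; mem=90
  op15 P0: store L2 := 26 → M/I on L2; bus BusRdX Flush; mem=49
  op16 P0: load  L4 → E/I on L4; bus BusRd; mem=40
  op17 P0: load  L2 → M/I on L2; bus (none); mem=49
  op18 P0: load  L2 → M/I on L2; bus (none); mem=49
  op19 P1: load  L6 → S/S on L6; bus (none); mem=90
  op20 P1: store L2 := 22 → I/M on L2; bus BusRdX Flush; mem=26
  op21 P0: load  L2 → S/O on L2; bus BusRd; mem=26
  op22 P1: store L2 := 89 → I/M on L2; bus BusUpgr; mem=26

state = E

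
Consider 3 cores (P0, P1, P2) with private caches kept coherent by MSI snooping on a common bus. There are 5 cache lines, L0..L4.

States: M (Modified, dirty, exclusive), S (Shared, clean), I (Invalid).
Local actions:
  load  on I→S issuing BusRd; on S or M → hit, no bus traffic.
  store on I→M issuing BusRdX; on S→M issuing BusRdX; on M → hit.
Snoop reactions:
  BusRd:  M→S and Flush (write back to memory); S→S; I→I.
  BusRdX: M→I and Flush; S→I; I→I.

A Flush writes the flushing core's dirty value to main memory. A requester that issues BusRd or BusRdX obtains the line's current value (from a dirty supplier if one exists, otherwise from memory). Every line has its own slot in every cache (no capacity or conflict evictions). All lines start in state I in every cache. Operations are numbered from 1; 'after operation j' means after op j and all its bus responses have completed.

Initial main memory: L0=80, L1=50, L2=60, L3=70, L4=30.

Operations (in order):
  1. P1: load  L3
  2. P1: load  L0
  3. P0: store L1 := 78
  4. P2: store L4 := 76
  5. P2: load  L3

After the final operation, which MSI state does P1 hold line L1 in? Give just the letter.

  op1 P1: load  L3 → I/S/I on L3; bus BusRd; mem=70
  op2 P1: load  L0 → I/S/I on L0; bus BusRd; mem=80
  op3 P0: store L1 := 78 → M/I/I on L1; bus BusRdX; mem=50
  op4 P2: store L4 := 76 → I/I/M on L4; bus BusRdX; mem=30
  op5 P2: load  L3 → I/S/S on L3; bus BusRd; mem=70

state = I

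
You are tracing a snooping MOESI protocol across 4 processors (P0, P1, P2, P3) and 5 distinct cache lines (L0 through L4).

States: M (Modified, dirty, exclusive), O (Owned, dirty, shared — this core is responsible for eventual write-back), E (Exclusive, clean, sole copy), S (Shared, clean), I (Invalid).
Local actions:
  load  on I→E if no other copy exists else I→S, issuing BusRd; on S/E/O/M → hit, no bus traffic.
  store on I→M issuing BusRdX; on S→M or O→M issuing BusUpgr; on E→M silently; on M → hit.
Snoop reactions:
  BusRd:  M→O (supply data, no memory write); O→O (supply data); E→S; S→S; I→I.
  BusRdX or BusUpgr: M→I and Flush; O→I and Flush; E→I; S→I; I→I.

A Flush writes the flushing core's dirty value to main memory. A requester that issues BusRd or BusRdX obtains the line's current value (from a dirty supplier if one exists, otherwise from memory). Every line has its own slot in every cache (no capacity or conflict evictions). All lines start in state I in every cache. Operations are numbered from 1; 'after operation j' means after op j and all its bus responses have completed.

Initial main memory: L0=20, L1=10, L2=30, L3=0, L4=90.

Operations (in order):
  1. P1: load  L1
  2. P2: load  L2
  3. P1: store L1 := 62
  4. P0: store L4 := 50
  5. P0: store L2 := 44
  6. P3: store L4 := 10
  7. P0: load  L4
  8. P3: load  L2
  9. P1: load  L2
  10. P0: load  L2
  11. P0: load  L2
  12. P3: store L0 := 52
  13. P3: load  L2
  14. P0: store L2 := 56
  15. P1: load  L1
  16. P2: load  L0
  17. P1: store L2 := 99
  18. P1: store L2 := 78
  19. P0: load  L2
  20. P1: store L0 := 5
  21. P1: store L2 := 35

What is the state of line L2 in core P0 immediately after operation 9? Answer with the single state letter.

step 1: P1: load  L1  ⟶  IEII  (L1)  txn=BusRd  M[L1]=10
step 2: P2: load  L2  ⟶  IIEI  (L2)  txn=BusRd  M[L2]=30
step 3: P1: store L1 := 62  ⟶  IMII  (L1)  txn=∅  M[L1]=10
step 4: P0: store L4 := 50  ⟶  MIII  (L4)  txn=BusRdX  M[L4]=90
step 5: P0: store L2 := 44  ⟶  MIII  (L2)  txn=BusRdX  M[L2]=30
step 6: P3: store L4 := 10  ⟶  IIIM  (L4)  txn=BusRdX+Flush  M[L4]=50
step 7: P0: load  L4  ⟶  SIIO  (L4)  txn=BusRd  M[L4]=50
step 8: P3: load  L2  ⟶  OIIS  (L2)  txn=BusRd  M[L2]=30
step 9: P1: load  L2  ⟶  OSIS  (L2)  txn=BusRd  M[L2]=30
step 10: P0: load  L2  ⟶  OSIS  (L2)  txn=∅  M[L2]=30
step 11: P0: load  L2  ⟶  OSIS  (L2)  txn=∅  M[L2]=30
step 12: P3: store L0 := 52  ⟶  IIIM  (L0)  txn=BusRdX  M[L0]=20
step 13: P3: load  L2  ⟶  OSIS  (L2)  txn=∅  M[L2]=30
step 14: P0: store L2 := 56  ⟶  MIII  (L2)  txn=BusUpgr  M[L2]=30
step 15: P1: load  L1  ⟶  IMII  (L1)  txn=∅  M[L1]=10
step 16: P2: load  L0  ⟶  IISO  (L0)  txn=BusRd  M[L0]=20
step 17: P1: store L2 := 99  ⟶  IMII  (L2)  txn=BusRdX+Flush  M[L2]=56
step 18: P1: store L2 := 78  ⟶  IMII  (L2)  txn=∅  M[L2]=56
step 19: P0: load  L2  ⟶  SOII  (L2)  txn=BusRd  M[L2]=56
step 20: P1: store L0 := 5  ⟶  IMII  (L0)  txn=BusRdX+Flush  M[L0]=52
step 21: P1: store L2 := 35  ⟶  IMII  (L2)  txn=BusUpgr  M[L2]=56

state = O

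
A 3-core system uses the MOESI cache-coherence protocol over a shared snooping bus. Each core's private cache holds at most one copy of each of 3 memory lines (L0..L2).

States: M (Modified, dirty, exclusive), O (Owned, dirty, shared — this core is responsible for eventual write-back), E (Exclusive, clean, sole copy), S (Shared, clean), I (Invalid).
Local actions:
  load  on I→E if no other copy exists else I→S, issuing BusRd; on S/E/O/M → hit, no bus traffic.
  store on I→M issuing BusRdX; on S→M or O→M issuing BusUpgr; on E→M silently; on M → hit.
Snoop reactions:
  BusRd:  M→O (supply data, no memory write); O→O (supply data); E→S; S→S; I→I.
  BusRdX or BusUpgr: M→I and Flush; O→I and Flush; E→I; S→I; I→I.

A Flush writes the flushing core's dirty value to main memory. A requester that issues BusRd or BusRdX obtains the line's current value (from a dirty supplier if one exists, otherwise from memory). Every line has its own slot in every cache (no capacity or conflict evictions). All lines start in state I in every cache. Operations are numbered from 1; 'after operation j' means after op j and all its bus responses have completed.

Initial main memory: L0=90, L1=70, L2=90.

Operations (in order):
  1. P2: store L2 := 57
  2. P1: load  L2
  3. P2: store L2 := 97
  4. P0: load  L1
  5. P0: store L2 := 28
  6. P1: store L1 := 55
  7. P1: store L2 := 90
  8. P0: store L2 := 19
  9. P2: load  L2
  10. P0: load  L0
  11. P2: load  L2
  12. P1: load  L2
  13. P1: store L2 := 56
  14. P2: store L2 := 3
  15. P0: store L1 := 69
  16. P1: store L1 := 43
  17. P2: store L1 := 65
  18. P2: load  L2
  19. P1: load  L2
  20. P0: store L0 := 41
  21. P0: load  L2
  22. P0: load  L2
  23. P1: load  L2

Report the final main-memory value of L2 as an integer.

memory[L2] = 56

1. P2: store L2 := 57  bus=[BusRdX]  L2: P0=I P1=I P2=M  mem[L2]=90
2. P1: load  L2  bus=[BusRd]  L2: P0=I P1=S P2=O  mem[L2]=90
3. P2: store L2 := 97  bus=[BusUpgr]  L2: P0=I P1=I P2=M  mem[L2]=90
4. P0: load  L1  bus=[BusRd]  L1: P0=E P1=I P2=I  mem[L1]=70
5. P0: store L2 := 28  bus=[BusRdX,Flush]  L2: P0=M P1=I P2=I  mem[L2]=97
6. P1: store L1 := 55  bus=[BusRdX]  L1: P0=I P1=M P2=I  mem[L1]=70
7. P1: store L2 := 90  bus=[BusRdX,Flush]  L2: P0=I P1=M P2=I  mem[L2]=28
8. P0: store L2 := 19  bus=[BusRdX,Flush]  L2: P0=M P1=I P2=I  mem[L2]=90
9. P2: load  L2  bus=[BusRd]  L2: P0=O P1=I P2=S  mem[L2]=90
10. P0: load  L0  bus=[BusRd]  L0: P0=E P1=I P2=I  mem[L0]=90
11. P2: load  L2  bus=[-]  L2: P0=O P1=I P2=S  mem[L2]=90
12. P1: load  L2  bus=[BusRd]  L2: P0=O P1=S P2=S  mem[L2]=90
13. P1: store L2 := 56  bus=[BusUpgr,Flush]  L2: P0=I P1=M P2=I  mem[L2]=19
14. P2: store L2 := 3  bus=[BusRdX,Flush]  L2: P0=I P1=I P2=M  mem[L2]=56
15. P0: store L1 := 69  bus=[BusRdX,Flush]  L1: P0=M P1=I P2=I  mem[L1]=55
16. P1: store L1 := 43  bus=[BusRdX,Flush]  L1: P0=I P1=M P2=I  mem[L1]=69
17. P2: store L1 := 65  bus=[BusRdX,Flush]  L1: P0=I P1=I P2=M  mem[L1]=43
18. P2: load  L2  bus=[-]  L2: P0=I P1=I P2=M  mem[L2]=56
19. P1: load  L2  bus=[BusRd]  L2: P0=I P1=S P2=O  mem[L2]=56
20. P0: store L0 := 41  bus=[-]  L0: P0=M P1=I P2=I  mem[L0]=90
21. P0: load  L2  bus=[BusRd]  L2: P0=S P1=S P2=O  mem[L2]=56
22. P0: load  L2  bus=[-]  L2: P0=S P1=S P2=O  mem[L2]=56
23. P1: load  L2  bus=[-]  L2: P0=S P1=S P2=O  mem[L2]=56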